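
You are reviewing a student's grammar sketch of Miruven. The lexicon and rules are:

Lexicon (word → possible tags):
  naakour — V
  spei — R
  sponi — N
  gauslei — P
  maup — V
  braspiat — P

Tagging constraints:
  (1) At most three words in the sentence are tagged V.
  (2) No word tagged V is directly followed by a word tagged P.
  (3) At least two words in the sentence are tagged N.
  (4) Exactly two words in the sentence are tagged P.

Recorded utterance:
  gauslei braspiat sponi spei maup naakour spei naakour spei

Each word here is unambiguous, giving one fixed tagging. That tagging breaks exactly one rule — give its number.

Fixed tagging: P P N R V V R V R.
Rule check: R1 ✓, R2 ✓, R3 ✗, R4 ✓.
Only rule 3 fails.

3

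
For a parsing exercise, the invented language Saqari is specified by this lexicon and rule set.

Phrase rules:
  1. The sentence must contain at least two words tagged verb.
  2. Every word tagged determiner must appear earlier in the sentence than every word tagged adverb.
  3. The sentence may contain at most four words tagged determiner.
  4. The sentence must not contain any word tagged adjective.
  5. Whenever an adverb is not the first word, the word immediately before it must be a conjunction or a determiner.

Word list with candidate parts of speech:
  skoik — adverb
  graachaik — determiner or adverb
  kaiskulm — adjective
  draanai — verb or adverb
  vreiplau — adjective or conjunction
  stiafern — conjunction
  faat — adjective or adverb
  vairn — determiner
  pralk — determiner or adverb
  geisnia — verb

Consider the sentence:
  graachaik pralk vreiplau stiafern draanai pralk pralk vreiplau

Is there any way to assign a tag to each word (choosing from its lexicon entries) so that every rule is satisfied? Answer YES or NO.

Candidates per position — 1:graachaik {determiner,adverb}; 2:pralk {determiner,adverb}; 3:vreiplau {adjective,conjunction}; 4:stiafern {conjunction}; 5:draanai {verb,adverb}; 6:pralk {determiner,adverb}; 7:pralk {determiner,adverb}; 8:vreiplau {adjective,conjunction}.
Rule 1 cannot be satisfied by any choice of tags from the lexicon.
So there is no consistent tagging.

NO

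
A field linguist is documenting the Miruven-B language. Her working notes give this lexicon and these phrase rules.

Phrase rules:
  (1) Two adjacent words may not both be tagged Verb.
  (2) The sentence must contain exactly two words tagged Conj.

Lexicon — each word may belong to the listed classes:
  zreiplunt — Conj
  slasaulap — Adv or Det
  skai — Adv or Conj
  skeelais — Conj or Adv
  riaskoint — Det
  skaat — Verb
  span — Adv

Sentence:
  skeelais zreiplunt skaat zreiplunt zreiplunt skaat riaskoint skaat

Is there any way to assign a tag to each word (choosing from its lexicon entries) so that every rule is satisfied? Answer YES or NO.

Candidates per position — 1:skeelais {Conj,Adv}; 2:zreiplunt {Conj}; 3:skaat {Verb}; 4:zreiplunt {Conj}; 5:zreiplunt {Conj}; 6:skaat {Verb}; 7:riaskoint {Det}; 8:skaat {Verb}.
Rule 2 cannot be satisfied by any choice of tags from the lexicon.
So there is no consistent tagging.

NO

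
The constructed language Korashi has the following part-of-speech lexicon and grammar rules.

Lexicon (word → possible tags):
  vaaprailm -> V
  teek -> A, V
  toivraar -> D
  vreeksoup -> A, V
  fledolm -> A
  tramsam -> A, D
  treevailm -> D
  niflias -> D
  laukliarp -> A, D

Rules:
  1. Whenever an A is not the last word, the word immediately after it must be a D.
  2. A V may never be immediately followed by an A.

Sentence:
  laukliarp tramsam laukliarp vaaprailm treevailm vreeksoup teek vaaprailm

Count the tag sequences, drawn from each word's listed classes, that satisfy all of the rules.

Candidates per position — 1:laukliarp {A,D}; 2:tramsam {A,D}; 3:laukliarp {A,D}; 4:vaaprailm {V}; 5:treevailm {D}; 6:vreeksoup {A,V}; 7:teek {A,V}; 8:vaaprailm {V}.
There are 32 candidate sequences in total.
The sequences that satisfy every rule: A D D V D V V V; D A D V D V V V; D D D V D V V V.
Count = 3.

3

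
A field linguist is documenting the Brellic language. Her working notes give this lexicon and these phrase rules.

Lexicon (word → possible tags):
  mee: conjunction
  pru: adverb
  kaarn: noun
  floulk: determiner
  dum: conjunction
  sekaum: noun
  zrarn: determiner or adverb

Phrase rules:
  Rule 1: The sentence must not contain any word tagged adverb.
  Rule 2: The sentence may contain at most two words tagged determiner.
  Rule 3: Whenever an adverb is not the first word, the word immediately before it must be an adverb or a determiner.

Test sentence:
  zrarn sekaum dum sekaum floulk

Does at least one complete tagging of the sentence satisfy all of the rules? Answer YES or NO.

Candidates per position — 1:zrarn {determiner,adverb}; 2:sekaum {noun}; 3:dum {conjunction}; 4:sekaum {noun}; 5:floulk {determiner}.
One satisfying assignment: determiner noun conjunction noun determiner.
Checking: rule 1 ✓; rule 2 ✓; rule 3 ✓.

YES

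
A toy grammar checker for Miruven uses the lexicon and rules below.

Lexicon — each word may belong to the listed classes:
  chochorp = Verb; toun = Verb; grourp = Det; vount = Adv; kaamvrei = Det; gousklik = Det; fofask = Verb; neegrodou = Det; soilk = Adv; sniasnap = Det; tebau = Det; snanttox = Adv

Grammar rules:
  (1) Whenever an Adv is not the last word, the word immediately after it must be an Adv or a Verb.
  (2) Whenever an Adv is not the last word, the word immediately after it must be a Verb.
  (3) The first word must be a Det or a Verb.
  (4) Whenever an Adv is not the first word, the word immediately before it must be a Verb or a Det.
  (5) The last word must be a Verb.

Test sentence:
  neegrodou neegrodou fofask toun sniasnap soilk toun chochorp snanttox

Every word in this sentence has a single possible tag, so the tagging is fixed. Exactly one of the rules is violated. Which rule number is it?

5

Fixed tagging: Det Det Verb Verb Det Adv Verb Verb Adv.
Rule check: R1 pass, R2 pass, R3 pass, R4 pass, R5 fail.
Only rule 5 fails.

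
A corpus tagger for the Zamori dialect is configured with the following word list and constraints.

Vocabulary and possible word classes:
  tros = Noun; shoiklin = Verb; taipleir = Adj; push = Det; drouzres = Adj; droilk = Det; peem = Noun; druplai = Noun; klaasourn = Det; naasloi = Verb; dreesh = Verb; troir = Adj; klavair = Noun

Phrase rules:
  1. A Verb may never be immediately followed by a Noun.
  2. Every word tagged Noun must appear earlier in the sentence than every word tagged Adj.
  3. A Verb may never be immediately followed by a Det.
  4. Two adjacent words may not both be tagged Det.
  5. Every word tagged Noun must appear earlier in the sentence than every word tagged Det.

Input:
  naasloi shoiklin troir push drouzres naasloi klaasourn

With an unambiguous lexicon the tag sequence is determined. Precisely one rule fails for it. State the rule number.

3

Fixed tagging: Verb Verb Adj Det Adj Verb Det.
Applying the rules: R1 holds, R2 holds, R3 violated, R4 holds, R5 holds.
Only rule 3 fails.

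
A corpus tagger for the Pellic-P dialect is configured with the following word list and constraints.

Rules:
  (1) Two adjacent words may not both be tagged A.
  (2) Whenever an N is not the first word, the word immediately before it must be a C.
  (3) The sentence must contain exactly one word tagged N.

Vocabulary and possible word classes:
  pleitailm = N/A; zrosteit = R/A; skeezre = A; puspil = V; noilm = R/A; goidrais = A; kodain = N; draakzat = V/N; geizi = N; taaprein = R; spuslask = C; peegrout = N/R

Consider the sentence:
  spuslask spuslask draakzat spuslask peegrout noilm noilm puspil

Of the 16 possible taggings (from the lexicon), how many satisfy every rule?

6

Candidates per position — 1:spuslask {C}; 2:spuslask {C}; 3:draakzat {V,N}; 4:spuslask {C}; 5:peegrout {N,R}; 6:noilm {R,A}; 7:noilm {R,A}; 8:puspil {V}.
There are 16 candidate sequences in total.
Checking each against the rules leaves 6 sequences.
Count = 6.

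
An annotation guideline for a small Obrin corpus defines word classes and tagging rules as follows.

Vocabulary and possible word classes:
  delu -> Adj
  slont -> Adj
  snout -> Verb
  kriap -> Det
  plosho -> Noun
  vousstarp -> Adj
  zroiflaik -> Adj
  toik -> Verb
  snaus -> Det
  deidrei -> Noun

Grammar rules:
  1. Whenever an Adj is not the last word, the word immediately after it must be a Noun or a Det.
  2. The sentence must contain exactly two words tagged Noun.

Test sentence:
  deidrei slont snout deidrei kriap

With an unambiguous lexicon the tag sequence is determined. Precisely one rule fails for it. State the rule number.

1

Fixed tagging: Noun Adj Verb Noun Det.
Applying the rules: R1 violated, R2 holds.
Only rule 1 fails.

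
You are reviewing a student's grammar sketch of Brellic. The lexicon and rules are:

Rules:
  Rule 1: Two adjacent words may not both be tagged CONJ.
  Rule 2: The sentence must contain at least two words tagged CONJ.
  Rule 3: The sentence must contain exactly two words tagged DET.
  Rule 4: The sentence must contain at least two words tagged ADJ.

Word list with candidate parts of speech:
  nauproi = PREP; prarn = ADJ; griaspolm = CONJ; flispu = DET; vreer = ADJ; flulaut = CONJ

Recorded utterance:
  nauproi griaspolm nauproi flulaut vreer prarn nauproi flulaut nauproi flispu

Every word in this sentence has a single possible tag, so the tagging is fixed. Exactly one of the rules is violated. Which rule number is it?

Fixed tagging: PREP CONJ PREP CONJ ADJ ADJ PREP CONJ PREP DET.
Rule check: R1 holds, R2 holds, R3 violated, R4 holds.
Only rule 3 fails.

3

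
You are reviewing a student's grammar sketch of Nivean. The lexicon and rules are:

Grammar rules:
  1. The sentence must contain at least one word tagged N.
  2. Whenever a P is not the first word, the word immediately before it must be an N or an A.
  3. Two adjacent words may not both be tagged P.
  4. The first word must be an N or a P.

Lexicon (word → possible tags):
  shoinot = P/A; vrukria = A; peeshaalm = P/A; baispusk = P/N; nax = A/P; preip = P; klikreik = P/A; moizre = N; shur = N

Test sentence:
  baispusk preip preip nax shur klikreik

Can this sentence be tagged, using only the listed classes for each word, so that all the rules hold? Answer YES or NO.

Candidates per position — 1:baispusk {P,N}; 2:preip {P}; 3:preip {P}; 4:nax {A,P}; 5:shur {N}; 6:klikreik {P,A}.
Rule 2 cannot be satisfied by any choice of tags from the lexicon.
So there is no consistent tagging.

NO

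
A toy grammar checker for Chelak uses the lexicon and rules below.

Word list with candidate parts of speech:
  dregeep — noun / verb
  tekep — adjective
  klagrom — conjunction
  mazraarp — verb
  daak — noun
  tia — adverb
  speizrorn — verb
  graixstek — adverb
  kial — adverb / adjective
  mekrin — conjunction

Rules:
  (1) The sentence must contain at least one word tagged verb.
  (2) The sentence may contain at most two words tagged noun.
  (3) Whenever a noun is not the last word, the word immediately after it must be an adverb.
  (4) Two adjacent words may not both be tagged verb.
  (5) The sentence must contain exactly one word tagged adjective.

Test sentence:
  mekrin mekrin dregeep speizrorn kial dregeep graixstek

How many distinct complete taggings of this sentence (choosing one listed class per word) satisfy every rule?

0

Candidates per position — 1:mekrin {conjunction}; 2:mekrin {conjunction}; 3:dregeep {noun,verb}; 4:speizrorn {verb}; 5:kial {adverb,adjective}; 6:dregeep {noun,verb}; 7:graixstek {adverb}.
There are 8 candidate sequences in total.
Every candidate sequence violates at least one rule; no consistent tagging exists.
Count = 0.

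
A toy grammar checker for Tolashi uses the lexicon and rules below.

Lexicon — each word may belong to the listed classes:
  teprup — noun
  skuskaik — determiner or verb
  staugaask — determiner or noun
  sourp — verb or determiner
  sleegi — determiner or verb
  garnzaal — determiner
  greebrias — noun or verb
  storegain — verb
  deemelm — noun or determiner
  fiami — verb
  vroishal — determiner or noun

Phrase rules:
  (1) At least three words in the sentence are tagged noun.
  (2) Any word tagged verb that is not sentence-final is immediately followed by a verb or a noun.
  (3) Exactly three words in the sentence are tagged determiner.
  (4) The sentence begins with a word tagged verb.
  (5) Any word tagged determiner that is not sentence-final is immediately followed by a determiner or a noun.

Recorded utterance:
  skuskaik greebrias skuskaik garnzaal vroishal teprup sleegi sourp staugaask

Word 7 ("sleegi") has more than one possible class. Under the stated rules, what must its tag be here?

verb

Candidates per position — 1:skuskaik {determiner,verb}; 2:greebrias {noun,verb}; 3:skuskaik {determiner,verb}; 4:garnzaal {determiner}; 5:vroishal {determiner,noun}; 6:teprup {noun}; 7:sleegi {determiner,verb}; 8:sourp {verb,determiner}; 9:staugaask {determiner,noun}.
Position 1: determiner is ruled out by rule 4; that leaves verb.
Position 2: verb is ruled out by rule 2; that leaves noun.
Position 3: verb is ruled out by rule 2; that leaves determiner.
Position 7: the remaining choice is settled jointly with positions 5, 8, 9 — only verb at position 7 is part of a tagging that satisfies every rule.
The only consistent sequence is: verb noun determiner determiner determiner noun verb verb noun.
Verifying each rule — rule 1 holds; rule 2 holds; rule 3 holds; rule 4 holds; rule 5 holds.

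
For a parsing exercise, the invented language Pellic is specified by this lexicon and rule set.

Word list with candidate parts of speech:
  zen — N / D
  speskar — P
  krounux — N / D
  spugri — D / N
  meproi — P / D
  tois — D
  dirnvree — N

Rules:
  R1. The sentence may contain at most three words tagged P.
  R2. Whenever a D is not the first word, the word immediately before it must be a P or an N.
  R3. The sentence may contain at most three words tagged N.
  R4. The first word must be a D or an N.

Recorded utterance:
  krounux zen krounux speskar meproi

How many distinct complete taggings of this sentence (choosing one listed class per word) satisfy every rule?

10

Candidates per position — 1:krounux {N,D}; 2:zen {N,D}; 3:krounux {N,D}; 4:speskar {P}; 5:meproi {P,D}.
There are 16 candidate sequences in total.
Checking each against the rules leaves 10 sequences.
Count = 10.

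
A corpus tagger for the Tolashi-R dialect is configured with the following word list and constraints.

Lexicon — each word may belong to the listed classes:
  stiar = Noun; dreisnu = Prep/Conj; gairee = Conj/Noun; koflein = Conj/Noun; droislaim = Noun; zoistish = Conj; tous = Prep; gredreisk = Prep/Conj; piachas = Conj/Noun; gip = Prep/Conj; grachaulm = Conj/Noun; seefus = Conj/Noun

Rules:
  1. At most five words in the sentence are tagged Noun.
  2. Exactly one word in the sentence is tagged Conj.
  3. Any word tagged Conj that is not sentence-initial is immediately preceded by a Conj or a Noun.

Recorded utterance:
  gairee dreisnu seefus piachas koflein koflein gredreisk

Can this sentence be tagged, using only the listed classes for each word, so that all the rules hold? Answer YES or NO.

Candidates per position — 1:gairee {Conj,Noun}; 2:dreisnu {Prep,Conj}; 3:seefus {Conj,Noun}; 4:piachas {Conj,Noun}; 5:koflein {Conj,Noun}; 6:koflein {Conj,Noun}; 7:gredreisk {Prep,Conj}.
One satisfying assignment: Noun Prep Noun Conj Noun Noun Prep.
Checking: rule 1 ✓; rule 2 ✓; rule 3 ✓.

YES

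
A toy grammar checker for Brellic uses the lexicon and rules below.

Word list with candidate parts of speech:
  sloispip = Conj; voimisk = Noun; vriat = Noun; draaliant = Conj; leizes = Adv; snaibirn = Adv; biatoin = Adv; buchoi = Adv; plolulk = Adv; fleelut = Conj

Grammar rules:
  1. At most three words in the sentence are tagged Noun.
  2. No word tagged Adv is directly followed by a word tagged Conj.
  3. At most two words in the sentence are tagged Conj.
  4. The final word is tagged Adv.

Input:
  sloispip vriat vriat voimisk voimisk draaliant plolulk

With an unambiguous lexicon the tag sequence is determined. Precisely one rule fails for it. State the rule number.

Fixed tagging: Conj Noun Noun Noun Noun Conj Adv.
Rule check: R1 violated, R2 holds, R3 holds, R4 holds.
Only rule 1 fails.

1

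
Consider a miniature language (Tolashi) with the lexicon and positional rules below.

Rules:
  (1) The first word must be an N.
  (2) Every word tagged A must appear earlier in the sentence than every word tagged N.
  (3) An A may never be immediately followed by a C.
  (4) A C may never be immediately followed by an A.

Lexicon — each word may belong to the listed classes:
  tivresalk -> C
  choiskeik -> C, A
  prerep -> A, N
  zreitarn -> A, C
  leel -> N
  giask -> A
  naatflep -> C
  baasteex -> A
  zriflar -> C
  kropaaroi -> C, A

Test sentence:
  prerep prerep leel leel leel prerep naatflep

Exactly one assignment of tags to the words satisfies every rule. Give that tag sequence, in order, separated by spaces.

Candidates per position — 1:prerep {A,N}; 2:prerep {A,N}; 3:leel {N}; 4:leel {N}; 5:leel {N}; 6:prerep {A,N}; 7:naatflep {C}.
If word 1 were A, no tagging could satisfy rule 1; so word 1 is N.
If word 2 were A, no tagging could satisfy rule 2; so word 2 is N.
If word 6 were A, no tagging could satisfy rule 2; so word 6 is N.
So the tagging must be: N N N N N N C.
Verifying each rule — rule 1 holds; rule 2 holds; rule 3 holds; rule 4 holds.

N N N N N N C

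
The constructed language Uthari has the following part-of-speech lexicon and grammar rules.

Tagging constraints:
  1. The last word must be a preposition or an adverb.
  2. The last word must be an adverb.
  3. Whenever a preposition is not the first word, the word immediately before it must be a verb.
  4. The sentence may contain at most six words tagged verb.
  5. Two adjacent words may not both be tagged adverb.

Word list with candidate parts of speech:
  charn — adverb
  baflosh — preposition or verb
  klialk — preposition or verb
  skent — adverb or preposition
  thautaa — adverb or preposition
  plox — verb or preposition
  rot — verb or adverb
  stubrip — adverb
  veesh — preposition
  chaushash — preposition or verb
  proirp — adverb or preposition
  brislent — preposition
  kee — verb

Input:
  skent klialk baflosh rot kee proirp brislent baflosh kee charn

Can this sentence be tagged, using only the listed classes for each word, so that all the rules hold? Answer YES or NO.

Candidates per position — 1:skent {adverb,preposition}; 2:klialk {preposition,verb}; 3:baflosh {preposition,verb}; 4:rot {verb,adverb}; 5:kee {verb}; 6:proirp {adverb,preposition}; 7:brislent {preposition}; 8:baflosh {preposition,verb}; 9:kee {verb}; 10:charn {adverb}.
Rule 3 cannot be satisfied by any choice of tags from the lexicon.
So there is no consistent tagging.

NO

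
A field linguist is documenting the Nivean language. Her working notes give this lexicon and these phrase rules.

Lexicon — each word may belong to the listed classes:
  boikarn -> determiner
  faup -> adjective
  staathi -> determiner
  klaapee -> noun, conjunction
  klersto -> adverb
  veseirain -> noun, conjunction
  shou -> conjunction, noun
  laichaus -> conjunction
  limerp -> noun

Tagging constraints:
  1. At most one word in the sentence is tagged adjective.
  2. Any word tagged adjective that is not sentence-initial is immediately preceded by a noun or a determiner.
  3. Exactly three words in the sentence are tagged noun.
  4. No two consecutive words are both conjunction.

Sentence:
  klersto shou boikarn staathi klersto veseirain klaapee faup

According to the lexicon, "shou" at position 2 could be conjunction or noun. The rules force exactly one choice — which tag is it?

Candidates per position — 1:klersto {adverb}; 2:shou {conjunction,noun}; 3:boikarn {determiner}; 4:staathi {determiner}; 5:klersto {adverb}; 6:veseirain {noun,conjunction}; 7:klaapee {noun,conjunction}; 8:faup {adjective}.
Word 2 cannot be conjunction — rule 3 would then fail for every completion. It is noun.
Word 6 cannot be conjunction — rule 3 would then fail for every completion. It is noun.
Word 7 cannot be conjunction — rule 2 would then fail for every completion. It is noun.
That leaves exactly one tagging: adverb noun determiner determiner adverb noun noun adjective.
Rule-by-rule: rule 1 ✓; rule 2 ✓; rule 3 ✓; rule 4 ✓.

noun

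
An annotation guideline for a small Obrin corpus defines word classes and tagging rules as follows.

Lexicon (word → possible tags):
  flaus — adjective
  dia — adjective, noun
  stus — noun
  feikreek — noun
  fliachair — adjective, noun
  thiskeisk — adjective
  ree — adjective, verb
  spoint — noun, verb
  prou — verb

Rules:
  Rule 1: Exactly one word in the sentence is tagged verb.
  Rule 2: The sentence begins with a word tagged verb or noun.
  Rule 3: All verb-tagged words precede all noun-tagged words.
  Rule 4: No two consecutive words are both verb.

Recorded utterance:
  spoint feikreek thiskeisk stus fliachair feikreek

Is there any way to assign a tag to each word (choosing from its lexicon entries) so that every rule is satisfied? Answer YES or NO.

YES

Candidates per position — 1:spoint {noun,verb}; 2:feikreek {noun}; 3:thiskeisk {adjective}; 4:stus {noun}; 5:fliachair {adjective,noun}; 6:feikreek {noun}.
One satisfying assignment: verb noun adjective noun noun noun.
Rule-by-rule: rule 1 satisfied; rule 2 satisfied; rule 3 satisfied; rule 4 satisfied.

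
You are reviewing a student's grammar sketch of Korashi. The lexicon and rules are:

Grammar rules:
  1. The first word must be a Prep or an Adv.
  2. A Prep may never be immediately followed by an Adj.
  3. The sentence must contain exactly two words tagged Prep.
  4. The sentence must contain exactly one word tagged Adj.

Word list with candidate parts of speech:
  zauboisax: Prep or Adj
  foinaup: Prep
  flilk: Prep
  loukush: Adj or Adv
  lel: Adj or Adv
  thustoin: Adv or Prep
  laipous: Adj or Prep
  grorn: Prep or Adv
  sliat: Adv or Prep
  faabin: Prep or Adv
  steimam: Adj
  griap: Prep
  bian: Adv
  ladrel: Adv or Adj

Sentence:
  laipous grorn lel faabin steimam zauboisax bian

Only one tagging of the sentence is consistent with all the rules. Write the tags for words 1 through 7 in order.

Candidates per position — 1:laipous {Adj,Prep}; 2:grorn {Prep,Adv}; 3:lel {Adj,Adv}; 4:faabin {Prep,Adv}; 5:steimam {Adj}; 6:zauboisax {Prep,Adj}; 7:bian {Adv}.
Position 1: tagging it Adj would leave rule 1 unsatisfiable, so it must be Prep.
Position 3: tagging it Adj would leave rule 4 unsatisfiable, so it must be Adv.
Position 4: tagging it Prep would leave rule 2 unsatisfiable, so it must be Adv.
Position 6: tagging it Adj would leave rule 4 unsatisfiable, so it must be Prep.
Position 2: tagging it Prep would leave rule 3 unsatisfiable, so it must be Adv.
The unique satisfying tagging is: Prep Adv Adv Adv Adj Prep Adv.
Rule-by-rule: rule 1 satisfied; rule 2 satisfied; rule 3 satisfied; rule 4 satisfied.

Prep Adv Adv Adv Adj Prep Adv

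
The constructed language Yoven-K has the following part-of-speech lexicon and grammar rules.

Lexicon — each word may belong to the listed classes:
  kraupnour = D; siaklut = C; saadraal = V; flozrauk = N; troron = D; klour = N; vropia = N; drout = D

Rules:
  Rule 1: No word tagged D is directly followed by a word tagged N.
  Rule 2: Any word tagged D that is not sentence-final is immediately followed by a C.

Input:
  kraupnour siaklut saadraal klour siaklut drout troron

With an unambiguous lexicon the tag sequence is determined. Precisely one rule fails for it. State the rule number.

Fixed tagging: D C V N C D D.
Checking each rule: R1 holds, R2 violated.
Only rule 2 fails.

2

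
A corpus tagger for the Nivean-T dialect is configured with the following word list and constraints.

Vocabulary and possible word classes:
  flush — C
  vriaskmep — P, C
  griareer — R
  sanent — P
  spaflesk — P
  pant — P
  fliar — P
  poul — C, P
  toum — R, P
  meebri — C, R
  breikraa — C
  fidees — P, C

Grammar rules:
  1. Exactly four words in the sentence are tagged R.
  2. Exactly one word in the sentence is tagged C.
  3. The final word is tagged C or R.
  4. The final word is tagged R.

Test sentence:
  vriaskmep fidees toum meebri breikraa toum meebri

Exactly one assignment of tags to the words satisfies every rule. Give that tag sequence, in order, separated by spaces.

P P R R C R R

Candidates per position — 1:vriaskmep {P,C}; 2:fidees {P,C}; 3:toum {R,P}; 4:meebri {C,R}; 5:breikraa {C}; 6:toum {R,P}; 7:meebri {C,R}.
Position 1: tagging it C would leave rule 2 unsatisfiable, so it must be P.
Position 2: tagging it C would leave rule 2 unsatisfiable, so it must be P.
Position 3: tagging it P would leave rule 1 unsatisfiable, so it must be R.
Position 4: tagging it C would leave rule 1 unsatisfiable, so it must be R.
Position 6: tagging it P would leave rule 1 unsatisfiable, so it must be R.
Position 7: tagging it C would leave rule 1 unsatisfiable, so it must be R.
That leaves exactly one tagging: P P R R C R R.
Checking: rule 1 satisfied; rule 2 satisfied; rule 3 satisfied; rule 4 satisfied.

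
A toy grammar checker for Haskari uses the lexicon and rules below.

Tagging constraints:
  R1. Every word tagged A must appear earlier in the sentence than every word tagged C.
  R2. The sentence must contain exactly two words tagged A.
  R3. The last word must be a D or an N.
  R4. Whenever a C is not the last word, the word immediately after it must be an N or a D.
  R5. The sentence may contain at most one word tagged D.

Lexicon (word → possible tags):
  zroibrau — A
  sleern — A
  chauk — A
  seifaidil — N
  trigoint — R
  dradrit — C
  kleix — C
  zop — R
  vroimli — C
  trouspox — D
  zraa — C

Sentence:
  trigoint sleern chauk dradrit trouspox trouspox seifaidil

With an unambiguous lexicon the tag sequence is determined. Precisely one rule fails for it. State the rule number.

Fixed tagging: R A A C D D N.
Applying the rules: R1 ok, R2 ok, R3 ok, R4 ok, R5 fails.
Only rule 5 fails.

5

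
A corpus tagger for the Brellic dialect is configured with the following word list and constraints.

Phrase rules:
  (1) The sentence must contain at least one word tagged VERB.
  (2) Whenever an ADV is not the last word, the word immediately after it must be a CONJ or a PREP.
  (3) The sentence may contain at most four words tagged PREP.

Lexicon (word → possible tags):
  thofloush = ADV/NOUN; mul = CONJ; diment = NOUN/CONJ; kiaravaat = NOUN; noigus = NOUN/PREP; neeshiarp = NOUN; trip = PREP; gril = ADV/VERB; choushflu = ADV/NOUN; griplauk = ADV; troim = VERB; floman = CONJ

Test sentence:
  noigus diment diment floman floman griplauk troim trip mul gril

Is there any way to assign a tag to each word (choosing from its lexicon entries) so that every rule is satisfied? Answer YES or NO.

NO

Candidates per position — 1:noigus {NOUN,PREP}; 2:diment {NOUN,CONJ}; 3:diment {NOUN,CONJ}; 4:floman {CONJ}; 5:floman {CONJ}; 6:griplauk {ADV}; 7:troim {VERB}; 8:trip {PREP}; 9:mul {CONJ}; 10:gril {ADV,VERB}.
Rule 2 cannot be satisfied by any choice of tags from the lexicon.
So there is no consistent tagging.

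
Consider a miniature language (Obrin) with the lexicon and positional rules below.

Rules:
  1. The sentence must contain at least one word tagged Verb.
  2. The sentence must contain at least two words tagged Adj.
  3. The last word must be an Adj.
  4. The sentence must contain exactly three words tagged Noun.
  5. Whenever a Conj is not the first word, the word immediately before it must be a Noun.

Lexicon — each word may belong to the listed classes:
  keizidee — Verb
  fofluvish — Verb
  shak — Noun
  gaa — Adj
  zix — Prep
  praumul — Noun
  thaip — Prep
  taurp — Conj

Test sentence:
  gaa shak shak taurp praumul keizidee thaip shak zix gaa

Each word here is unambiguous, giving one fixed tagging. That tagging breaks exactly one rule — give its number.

4

Fixed tagging: Adj Noun Noun Conj Noun Verb Prep Noun Prep Adj.
Checking each rule: R1 pass, R2 pass, R3 pass, R4 fail, R5 pass.
Only rule 4 fails.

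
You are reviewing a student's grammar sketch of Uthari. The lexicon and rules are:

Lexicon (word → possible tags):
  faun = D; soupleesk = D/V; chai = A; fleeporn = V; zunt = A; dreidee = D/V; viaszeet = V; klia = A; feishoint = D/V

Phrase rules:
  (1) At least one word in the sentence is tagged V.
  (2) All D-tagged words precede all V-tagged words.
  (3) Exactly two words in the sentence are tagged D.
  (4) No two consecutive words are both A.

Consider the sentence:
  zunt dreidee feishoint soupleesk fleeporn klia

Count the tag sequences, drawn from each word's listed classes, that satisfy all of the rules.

Candidates per position — 1:zunt {A}; 2:dreidee {D,V}; 3:feishoint {D,V}; 4:soupleesk {D,V}; 5:fleeporn {V}; 6:klia {A}.
There are 8 candidate sequences in total.
The sequences that satisfy every rule: A D D V V A.
Count = 1.

1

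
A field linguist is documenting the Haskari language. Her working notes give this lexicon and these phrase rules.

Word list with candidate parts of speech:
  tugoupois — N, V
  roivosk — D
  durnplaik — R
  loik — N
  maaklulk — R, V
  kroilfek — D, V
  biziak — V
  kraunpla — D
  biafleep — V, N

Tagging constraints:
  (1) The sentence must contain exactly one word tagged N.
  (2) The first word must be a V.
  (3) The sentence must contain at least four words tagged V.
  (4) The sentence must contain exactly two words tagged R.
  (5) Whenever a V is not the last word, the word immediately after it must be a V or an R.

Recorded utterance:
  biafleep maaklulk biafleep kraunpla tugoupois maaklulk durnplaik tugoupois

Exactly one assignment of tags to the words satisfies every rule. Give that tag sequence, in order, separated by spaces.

Candidates per position — 1:biafleep {V,N}; 2:maaklulk {R,V}; 3:biafleep {V,N}; 4:kraunpla {D}; 5:tugoupois {N,V}; 6:maaklulk {R,V}; 7:durnplaik {R}; 8:tugoupois {N,V}.
At position 1, choosing N makes rule 2 impossible to satisfy; hence V.
At position 2, choosing V makes rule 5 impossible to satisfy; hence R.
At position 3, choosing V makes rule 5 impossible to satisfy; hence N.
At position 5, choosing N makes rule 1 impossible to satisfy; hence V.
At position 6, choosing R makes rule 3 impossible to satisfy; hence V.
At position 8, choosing N makes rule 1 impossible to satisfy; hence V.
That leaves exactly one tagging: V R N D V V R V.
Rule-by-rule: rule 1 ok; rule 2 ok; rule 3 ok; rule 4 ok; rule 5 ok.

V R N D V V R V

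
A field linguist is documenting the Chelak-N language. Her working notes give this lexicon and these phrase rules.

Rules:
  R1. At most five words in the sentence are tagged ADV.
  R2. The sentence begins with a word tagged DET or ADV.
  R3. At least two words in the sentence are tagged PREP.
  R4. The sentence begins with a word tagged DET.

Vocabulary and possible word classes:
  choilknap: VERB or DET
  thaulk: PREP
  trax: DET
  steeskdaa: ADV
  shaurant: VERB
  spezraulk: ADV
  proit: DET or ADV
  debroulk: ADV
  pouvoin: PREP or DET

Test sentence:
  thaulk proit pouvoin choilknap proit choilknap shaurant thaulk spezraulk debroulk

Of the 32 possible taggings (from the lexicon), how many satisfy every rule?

Candidates per position — 1:thaulk {PREP}; 2:proit {DET,ADV}; 3:pouvoin {PREP,DET}; 4:choilknap {VERB,DET}; 5:proit {DET,ADV}; 6:choilknap {VERB,DET}; 7:shaurant {VERB}; 8:thaulk {PREP}; 9:spezraulk {ADV}; 10:debroulk {ADV}.
There are 32 candidate sequences in total.
Rule 2 cannot be satisfied by any choice of tags from the lexicon.
So there is no consistent tagging.
Count = 0.

0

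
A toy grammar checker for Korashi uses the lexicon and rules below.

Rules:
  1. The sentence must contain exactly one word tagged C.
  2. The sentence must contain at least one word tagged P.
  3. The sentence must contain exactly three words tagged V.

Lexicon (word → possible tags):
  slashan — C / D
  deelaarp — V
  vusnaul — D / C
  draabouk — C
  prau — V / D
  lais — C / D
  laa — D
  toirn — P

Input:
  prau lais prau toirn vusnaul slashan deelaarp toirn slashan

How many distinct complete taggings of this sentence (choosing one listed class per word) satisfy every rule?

4

Candidates per position — 1:prau {V,D}; 2:lais {C,D}; 3:prau {V,D}; 4:toirn {P}; 5:vusnaul {D,C}; 6:slashan {C,D}; 7:deelaarp {V}; 8:toirn {P}; 9:slashan {C,D}.
There are 64 candidate sequences in total.
The sequences that satisfy every rule: V C V P D D V P D; V D V P D C V P D; V D V P D D V P C; V D V P C D V P D.
Count = 4.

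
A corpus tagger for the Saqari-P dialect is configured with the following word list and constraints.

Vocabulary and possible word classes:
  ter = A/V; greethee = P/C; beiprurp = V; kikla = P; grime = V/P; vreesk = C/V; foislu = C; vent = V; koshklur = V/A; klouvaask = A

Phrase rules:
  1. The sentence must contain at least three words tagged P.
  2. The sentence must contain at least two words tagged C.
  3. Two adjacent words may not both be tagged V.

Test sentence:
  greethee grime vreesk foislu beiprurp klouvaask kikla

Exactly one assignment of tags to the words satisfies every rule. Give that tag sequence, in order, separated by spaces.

Candidates per position — 1:greethee {P,C}; 2:grime {V,P}; 3:vreesk {C,V}; 4:foislu {C}; 5:beiprurp {V}; 6:klouvaask {A}; 7:kikla {P}.
At position 1, choosing C makes rule 1 impossible to satisfy; hence P.
At position 2, choosing V makes rule 1 impossible to satisfy; hence P.
At position 3, choosing V makes rule 2 impossible to satisfy; hence C.
The only consistent sequence is: P P C C V A P.
Check: rule 1 holds; rule 2 holds; rule 3 holds.

P P C C V A P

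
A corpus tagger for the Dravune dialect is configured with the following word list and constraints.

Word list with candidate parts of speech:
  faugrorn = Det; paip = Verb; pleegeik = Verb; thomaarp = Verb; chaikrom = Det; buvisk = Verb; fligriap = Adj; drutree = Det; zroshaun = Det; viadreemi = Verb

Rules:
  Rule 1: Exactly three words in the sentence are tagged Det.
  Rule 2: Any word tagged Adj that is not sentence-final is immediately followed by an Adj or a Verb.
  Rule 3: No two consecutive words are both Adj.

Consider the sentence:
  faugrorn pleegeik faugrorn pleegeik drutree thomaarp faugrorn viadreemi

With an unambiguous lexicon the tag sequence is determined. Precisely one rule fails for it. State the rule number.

Fixed tagging: Det Verb Det Verb Det Verb Det Verb.
Applying the rules: R1 ✗, R2 ✓, R3 ✓.
Only rule 1 fails.

1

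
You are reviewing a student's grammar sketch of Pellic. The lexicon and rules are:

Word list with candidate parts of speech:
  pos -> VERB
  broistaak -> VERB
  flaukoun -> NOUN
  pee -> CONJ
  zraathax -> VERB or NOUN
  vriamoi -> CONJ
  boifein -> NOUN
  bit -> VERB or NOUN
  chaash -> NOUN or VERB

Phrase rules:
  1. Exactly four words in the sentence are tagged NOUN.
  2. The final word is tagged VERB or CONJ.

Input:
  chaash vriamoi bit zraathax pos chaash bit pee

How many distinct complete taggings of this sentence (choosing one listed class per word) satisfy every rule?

Candidates per position — 1:chaash {NOUN,VERB}; 2:vriamoi {CONJ}; 3:bit {VERB,NOUN}; 4:zraathax {VERB,NOUN}; 5:pos {VERB}; 6:chaash {NOUN,VERB}; 7:bit {VERB,NOUN}; 8:pee {CONJ}.
There are 32 candidate sequences in total.
The sequences that satisfy every rule: NOUN CONJ VERB NOUN VERB NOUN NOUN CONJ; NOUN CONJ NOUN VERB VERB NOUN NOUN CONJ; NOUN CONJ NOUN NOUN VERB NOUN VERB CONJ; NOUN CONJ NOUN NOUN VERB VERB NOUN CONJ; VERB CONJ NOUN NOUN VERB NOUN NOUN CONJ.
Count = 5.

5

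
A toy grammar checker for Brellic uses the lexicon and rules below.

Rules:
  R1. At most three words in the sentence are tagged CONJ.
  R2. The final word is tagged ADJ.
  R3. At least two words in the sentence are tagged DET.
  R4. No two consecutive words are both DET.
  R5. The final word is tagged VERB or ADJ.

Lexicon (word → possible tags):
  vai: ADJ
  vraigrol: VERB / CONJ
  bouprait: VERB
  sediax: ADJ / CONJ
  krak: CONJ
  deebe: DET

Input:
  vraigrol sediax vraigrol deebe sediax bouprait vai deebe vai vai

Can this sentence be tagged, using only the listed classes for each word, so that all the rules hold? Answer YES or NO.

YES

Candidates per position — 1:vraigrol {VERB,CONJ}; 2:sediax {ADJ,CONJ}; 3:vraigrol {VERB,CONJ}; 4:deebe {DET}; 5:sediax {ADJ,CONJ}; 6:bouprait {VERB}; 7:vai {ADJ}; 8:deebe {DET}; 9:vai {ADJ}; 10:vai {ADJ}.
One satisfying assignment: VERB ADJ CONJ DET ADJ VERB ADJ DET ADJ ADJ.
Rule-by-rule: rule 1 ✓; rule 2 ✓; rule 3 ✓; rule 4 ✓; rule 5 ✓.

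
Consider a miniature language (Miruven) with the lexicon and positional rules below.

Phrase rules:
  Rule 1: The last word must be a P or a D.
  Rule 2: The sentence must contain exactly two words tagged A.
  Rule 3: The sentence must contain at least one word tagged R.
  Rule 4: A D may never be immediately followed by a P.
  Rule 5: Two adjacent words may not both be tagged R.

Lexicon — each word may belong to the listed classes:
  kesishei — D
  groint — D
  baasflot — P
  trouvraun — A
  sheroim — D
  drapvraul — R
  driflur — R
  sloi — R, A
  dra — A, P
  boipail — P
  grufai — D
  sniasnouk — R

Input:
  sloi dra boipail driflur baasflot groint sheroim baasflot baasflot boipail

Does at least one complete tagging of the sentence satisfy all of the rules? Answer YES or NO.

NO

Candidates per position — 1:sloi {R,A}; 2:dra {A,P}; 3:boipail {P}; 4:driflur {R}; 5:baasflot {P}; 6:groint {D}; 7:sheroim {D}; 8:baasflot {P}; 9:baasflot {P}; 10:boipail {P}.
Rule 4 cannot be satisfied by any choice of tags from the lexicon.
So there is no consistent tagging.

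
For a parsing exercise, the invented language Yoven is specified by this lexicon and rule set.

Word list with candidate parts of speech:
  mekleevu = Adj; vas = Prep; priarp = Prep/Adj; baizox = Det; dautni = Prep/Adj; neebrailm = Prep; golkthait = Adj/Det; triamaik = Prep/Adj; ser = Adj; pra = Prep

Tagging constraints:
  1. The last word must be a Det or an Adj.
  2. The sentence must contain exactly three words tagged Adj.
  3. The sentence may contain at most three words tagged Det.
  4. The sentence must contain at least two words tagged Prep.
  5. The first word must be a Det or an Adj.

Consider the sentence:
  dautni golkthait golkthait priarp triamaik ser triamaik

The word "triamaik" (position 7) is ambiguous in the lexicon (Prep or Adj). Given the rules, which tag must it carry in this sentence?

Candidates per position — 1:dautni {Prep,Adj}; 2:golkthait {Adj,Det}; 3:golkthait {Adj,Det}; 4:priarp {Prep,Adj}; 5:triamaik {Prep,Adj}; 6:ser {Adj}; 7:triamaik {Prep,Adj}.
Word 1 cannot be Prep — rule 5 would then fail for every completion. It is Adj.
Word 7 cannot be Prep — rule 1 would then fail for every completion. It is Adj.
Word 2 cannot be Adj — rule 2 would then fail for every completion. It is Det.
Word 3 cannot be Adj — rule 2 would then fail for every completion. It is Det.
Word 4 cannot be Adj — rule 2 would then fail for every completion. It is Prep.
Word 5 cannot be Adj — rule 2 would then fail for every completion. It is Prep.
So the tagging must be: Adj Det Det Prep Prep Adj Adj.
Rule-by-rule: rule 1 ✓; rule 2 ✓; rule 3 ✓; rule 4 ✓; rule 5 ✓.

Adj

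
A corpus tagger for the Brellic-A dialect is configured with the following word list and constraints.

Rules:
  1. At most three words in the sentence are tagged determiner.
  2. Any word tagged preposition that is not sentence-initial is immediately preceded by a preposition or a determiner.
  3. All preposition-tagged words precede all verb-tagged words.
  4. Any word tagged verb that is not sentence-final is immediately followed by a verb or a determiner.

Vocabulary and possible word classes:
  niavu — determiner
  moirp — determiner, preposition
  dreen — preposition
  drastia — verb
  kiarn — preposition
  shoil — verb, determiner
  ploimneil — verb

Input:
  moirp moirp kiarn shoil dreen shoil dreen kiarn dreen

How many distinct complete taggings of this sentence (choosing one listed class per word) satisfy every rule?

3

Candidates per position — 1:moirp {determiner,preposition}; 2:moirp {determiner,preposition}; 3:kiarn {preposition}; 4:shoil {verb,determiner}; 5:dreen {preposition}; 6:shoil {verb,determiner}; 7:dreen {preposition}; 8:kiarn {preposition}; 9:dreen {preposition}.
There are 16 candidate sequences in total.
The sequences that satisfy every rule: determiner preposition preposition determiner preposition determiner preposition preposition preposition; preposition determiner preposition determiner preposition determiner preposition preposition preposition; preposition preposition preposition determiner preposition determiner preposition preposition preposition.
Count = 3.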